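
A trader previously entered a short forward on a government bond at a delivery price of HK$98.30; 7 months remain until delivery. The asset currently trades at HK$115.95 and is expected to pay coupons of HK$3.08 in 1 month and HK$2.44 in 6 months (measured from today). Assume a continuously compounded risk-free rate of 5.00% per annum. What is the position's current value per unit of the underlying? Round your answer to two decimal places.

-HK$15.03

PV(remaining coupons) I = 3.08·e^(−0.0500·1/12) + 2.44·e^(−0.0500·6/12) = 5.4469
Current forward F = (S − I)·e^(rT) = (115.95 − 5.4469)·e^(0.0500·7/12) = 110.5031 × 1.029596 = 113.7735
Value (long) = (F − K)·e^(−rT) = (113.7735 − 98.30) × 0.971255 = 15.0287
Short position value = −(long value) = -HK$15.03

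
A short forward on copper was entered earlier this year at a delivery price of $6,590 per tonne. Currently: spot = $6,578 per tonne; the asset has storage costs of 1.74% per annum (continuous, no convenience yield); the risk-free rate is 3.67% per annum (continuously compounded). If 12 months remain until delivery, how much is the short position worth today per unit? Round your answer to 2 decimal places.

Current fair forward for the remaining 12 months: F = S·e^((r + u)·T), (r + u) = 0.0367 + 0.0174 = 0.0541
F = 6578 · e^(0.0541 × 12/12) = 6578 × 1.05559016 = 6943.6721
Value of long forward = (F − K)·e^(−rT) = (6943.6721 − 6590) · e^(−0.0367·12/12)
= 353.6721 × 0.96396528 = 340.93
Short position value = −(long value) = -$340.93

-$340.93 per tonne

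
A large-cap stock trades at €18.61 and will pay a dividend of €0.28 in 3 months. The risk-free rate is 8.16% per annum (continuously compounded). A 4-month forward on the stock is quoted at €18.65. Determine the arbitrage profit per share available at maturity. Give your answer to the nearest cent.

€0.19 per share

PV(dividends) I = 0.28·e^(−0.0816·3/12) = 0.2743
Fair forward F* = (S − I)·e^(rT) = (18.61 − 0.2743)·e^0.027200 = 18.3357 × 1.027573 = 18.8413
Market €18.65 < fair 18.8413: forward underpriced → reverse cash-and-carry (short the stock, invest proceeds at r, pay the dividends, go long the forward).
Profit at T = |F_mkt − F*| = |18.65 − 18.8413| = €0.19 per share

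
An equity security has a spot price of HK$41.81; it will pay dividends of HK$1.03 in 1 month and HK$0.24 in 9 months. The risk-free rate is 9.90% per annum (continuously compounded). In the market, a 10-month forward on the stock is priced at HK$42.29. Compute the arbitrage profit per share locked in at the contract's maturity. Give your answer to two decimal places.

PV(dividends) I = 1.03·e^(−0.0990·1/12) + 0.24·e^(−0.0990·9/12) = 1.2444
Fair forward F* = (S − I)·e^(rT) = (41.81 − 1.2444)·e^0.082500 = 40.5656 × 1.085999 = 44.0542
Market HK$42.29 < fair 44.0542: forward underpriced → reverse cash-and-carry (short the stock, invest proceeds at r, pay the dividends, go long the forward).
Profit at T = |F_mkt − F*| = |42.29 − 44.0542| = HK$1.76 per share

HK$1.76 per share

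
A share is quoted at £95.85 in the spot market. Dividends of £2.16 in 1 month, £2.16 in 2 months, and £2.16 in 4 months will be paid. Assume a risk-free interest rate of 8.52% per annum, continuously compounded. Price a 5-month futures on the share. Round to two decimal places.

£92.71

PV(dividends) I = 2.16·e^(−0.0852·1/12) + 2.16·e^(−0.0852·2/12) + 2.16·e^(−0.0852·4/12)
I = 2.1447 + 2.1295 + 2.0995 = 6.3737
F = (S − I)·e^(rT) = (95.85 − 6.3737) · e^(0.0852·5/12)
= 89.4763 · e^0.035500 = 89.4763 × 1.036138 = £92.71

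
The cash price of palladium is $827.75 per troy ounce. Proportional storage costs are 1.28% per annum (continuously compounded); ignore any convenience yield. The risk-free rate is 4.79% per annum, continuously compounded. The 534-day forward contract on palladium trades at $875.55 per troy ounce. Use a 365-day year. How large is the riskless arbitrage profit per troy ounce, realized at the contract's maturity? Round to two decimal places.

$29.07 per troy ounce

Fair forward: F* = S·e^(carry·T), with carry = (r + u) = 0.0479 + 0.0128 = 0.0607
F* = 827.75 · e^(0.0607 × 534/365) = 827.75 · e^0.088805 = 827.75 × 1.092868 = $904.6215
Market $875.55 < fair $904.6215: forward underpriced → reverse cash-and-carry (short spot, go long the forward).
At maturity, profit = |F_mkt − F*| = |875.55 − 904.6215| = $29.07 per troy ounce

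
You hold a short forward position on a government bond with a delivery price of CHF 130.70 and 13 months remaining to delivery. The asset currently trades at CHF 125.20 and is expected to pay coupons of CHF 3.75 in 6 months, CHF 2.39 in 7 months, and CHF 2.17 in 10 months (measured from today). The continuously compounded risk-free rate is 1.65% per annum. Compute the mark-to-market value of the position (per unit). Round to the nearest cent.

PV(remaining coupons) I = 3.75·e^(−0.0165·6/12) + 2.39·e^(−0.0165·7/12) + 2.17·e^(−0.0165·10/12) = 8.2267
Current forward F = (S − I)·e^(rT) = (125.20 − 8.2267)·e^(0.0165·13/12) = 116.9733 × 1.018036 = 119.0830
Value (long) = (F − K)·e^(−rT) = (119.0830 − 130.70) × 0.982284 = -11.4112
Short position value = −(long value) = CHF 11.41

CHF 11.41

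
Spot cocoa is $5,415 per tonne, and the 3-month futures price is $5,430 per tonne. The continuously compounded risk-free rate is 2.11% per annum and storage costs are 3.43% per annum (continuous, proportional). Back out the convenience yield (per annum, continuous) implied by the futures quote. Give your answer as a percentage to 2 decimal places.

F = S·e^((r+u−y)T) ⇒ (r+u−y) = ln(F/S)/T
ln(5430/5415) = 0.002766; /T ⇒ 0.011064
y = r + u − ln(F/S)/T = 0.0211 + 0.0343 − 0.011064 = 0.044336
y = 4.43%

4.43%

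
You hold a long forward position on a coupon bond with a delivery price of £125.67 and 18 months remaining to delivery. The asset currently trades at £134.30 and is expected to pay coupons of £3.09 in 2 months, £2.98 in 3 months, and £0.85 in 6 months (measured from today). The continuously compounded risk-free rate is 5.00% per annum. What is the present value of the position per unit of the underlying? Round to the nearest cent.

£10.87

PV(remaining coupons) I = 3.09·e^(−0.0500·2/12) + 2.98·e^(−0.0500·3/12) + 0.85·e^(−0.0500·6/12) = 6.8364
Current forward F = (S − I)·e^(rT) = (134.30 − 6.8364)·e^(0.0500·18/12) = 127.4636 × 1.077884 = 137.3910
Value (long) = (F − K)·e^(−rT) = (137.3910 − 125.67) × 0.927743 = 10.8741
Value = £10.87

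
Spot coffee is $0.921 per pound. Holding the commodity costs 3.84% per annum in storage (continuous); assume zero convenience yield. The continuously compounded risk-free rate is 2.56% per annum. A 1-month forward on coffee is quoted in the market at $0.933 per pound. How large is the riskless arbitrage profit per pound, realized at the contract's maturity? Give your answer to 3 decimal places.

Fair forward: F* = S·e^(carry·T), with carry = (r + u) = 0.0256 + 0.0384 = 0.0640
F* = 0.921 · e^(0.0640 × 1/12) = 0.921 · e^0.005333 = 0.921 × 1.005347 = $0.9259
Market $0.933 > fair $0.9259: forward overpriced → cash-and-carry (buy spot, short the forward).
At maturity, profit = |F_mkt − F*| = |0.933 − 0.9259| = $0.007 per pound

$0.007 per pound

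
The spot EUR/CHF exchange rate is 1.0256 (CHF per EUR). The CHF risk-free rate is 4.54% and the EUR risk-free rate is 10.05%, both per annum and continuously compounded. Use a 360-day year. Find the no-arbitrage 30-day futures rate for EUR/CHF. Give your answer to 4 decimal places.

1.0209

F = S·e^((r_CHF − r_EUR)T) = 1.0256 · e^((0.0454 − 0.1005) × 30/360)
= 1.0256 · e^-0.004592 = 1.0256 × 0.995419
F = 1.0209 CHF per EUR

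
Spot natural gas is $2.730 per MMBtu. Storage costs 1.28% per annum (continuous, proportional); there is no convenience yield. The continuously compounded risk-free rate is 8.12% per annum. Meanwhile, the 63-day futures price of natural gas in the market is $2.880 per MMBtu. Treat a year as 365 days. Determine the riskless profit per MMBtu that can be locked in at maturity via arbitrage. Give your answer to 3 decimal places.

$0.105 per MMBtu

Fair futures: F* = S·e^(carry·T), with carry = (r + u) = 0.0812 + 0.0128 = 0.0940
F* = 2.730 · e^(0.0940 × 63/365) = 2.730 · e^0.016225 = 2.730 × 1.016357 = $2.7747
Market $2.880 > fair $2.7747: forward overpriced → cash-and-carry (buy spot, short the forward).
At maturity, profit = |F_mkt − F*| = |2.880 − 2.7747| = $0.105 per MMBtu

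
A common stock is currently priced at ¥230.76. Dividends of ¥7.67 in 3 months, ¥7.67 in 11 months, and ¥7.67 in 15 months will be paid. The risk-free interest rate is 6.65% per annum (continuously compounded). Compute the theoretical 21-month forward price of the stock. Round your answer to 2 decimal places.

PV(dividends) I = 7.67·e^(−0.0665·3/12) + 7.67·e^(−0.0665·11/12) + 7.67·e^(−0.0665·15/12)
I = 7.5435 + 7.2164 + 7.0582 = 21.8181
F = (S − I)·e^(rT) = (230.76 − 21.8181) · e^(0.0665·21/12)
= 208.9419 · e^0.116375 = 208.9419 × 1.123417 = ¥234.73

¥234.73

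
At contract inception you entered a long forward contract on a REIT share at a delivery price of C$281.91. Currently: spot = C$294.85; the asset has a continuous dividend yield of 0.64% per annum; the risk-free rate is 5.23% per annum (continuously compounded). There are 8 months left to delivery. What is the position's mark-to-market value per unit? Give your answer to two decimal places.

C$21.34

Current fair forward for the remaining 8 months: F = S·e^((r − q)·T), (r − q) = 0.0523 − 0.0064 = 0.0459
F = 294.85 · e^(0.0459 × 8/12) = 294.85 × 1.031073 = 304.0119
Value of long forward = (F − K)·e^(−rT) = (304.0119 − 281.91) · e^(−0.0523·8/12)
= 22.1019 × 0.965734 = 21.34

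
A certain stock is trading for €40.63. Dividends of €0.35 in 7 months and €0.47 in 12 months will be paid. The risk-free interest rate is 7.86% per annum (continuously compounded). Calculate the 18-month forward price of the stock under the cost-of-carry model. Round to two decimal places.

PV(dividends) I = 0.35·e^(−0.0786·7/12) + 0.47·e^(−0.0786·12/12)
I = 0.3343 + 0.4345 = 0.7688
F = (S − I)·e^(rT) = (40.63 − 0.7688) · e^(0.0786·18/12)
= 39.8612 · e^0.117900 = 39.8612 × 1.125132 = €44.85

€44.85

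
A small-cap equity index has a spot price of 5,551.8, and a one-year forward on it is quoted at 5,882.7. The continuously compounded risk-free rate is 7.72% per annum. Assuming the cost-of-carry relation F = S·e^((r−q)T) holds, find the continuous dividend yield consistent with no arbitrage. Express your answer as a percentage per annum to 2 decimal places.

1.93%

From F = S·e^((r−q)T): (r − q) = ln(F/S)/T
ln(5882.7/5551.8) = ln(1.059602) = 0.057893
(r − q) = 0.057893 / (12/12) = 0.057893
q = r − ln(F/S)/T = 0.0772 − 0.057893 = 0.019307
q = 1.93%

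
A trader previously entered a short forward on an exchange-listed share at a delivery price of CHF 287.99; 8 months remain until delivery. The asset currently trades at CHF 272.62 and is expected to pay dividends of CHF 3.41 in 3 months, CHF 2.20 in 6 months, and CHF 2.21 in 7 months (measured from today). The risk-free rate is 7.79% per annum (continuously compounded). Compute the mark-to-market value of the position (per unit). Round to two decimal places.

PV(remaining dividends) I = 3.41·e^(−0.0779·3/12) + 2.20·e^(−0.0779·6/12) + 2.21·e^(−0.0779·7/12) = 7.5720
Current forward F = (S − I)·e^(rT) = (272.62 − 7.5720)·e^(0.0779·8/12) = 265.0480 × 1.053306 = 279.1766
Value (long) = (F − K)·e^(−rT) = (279.1766 − 287.99) × 0.949392 = -8.3674
Short position value = −(long value) = CHF 8.37

CHF 8.37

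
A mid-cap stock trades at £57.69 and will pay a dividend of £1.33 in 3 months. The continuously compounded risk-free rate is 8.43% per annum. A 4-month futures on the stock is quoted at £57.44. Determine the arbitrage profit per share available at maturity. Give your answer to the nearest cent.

£0.55 per share

PV(dividends) I = 1.33·e^(−0.0843·3/12) = 1.3023
Fair futures F* = (S − I)·e^(rT) = (57.69 − 1.3023)·e^0.028100 = 56.3877 × 1.028499 = 57.9947
Market £57.44 < fair 57.9947: forward underpriced → reverse cash-and-carry (short the stock, invest proceeds at r, pay the dividends, go long the forward).
Profit at T = |F_mkt − F*| = |57.44 − 57.9947| = £0.55 per share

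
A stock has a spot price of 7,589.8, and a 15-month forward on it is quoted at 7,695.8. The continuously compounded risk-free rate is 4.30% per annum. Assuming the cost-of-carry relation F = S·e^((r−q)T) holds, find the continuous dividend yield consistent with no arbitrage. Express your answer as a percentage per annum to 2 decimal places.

3.19%

From F = S·e^((r−q)T): (r − q) = ln(F/S)/T
ln(7695.8/7589.8) = ln(1.013966) = 0.013869
(r − q) = 0.013869 / (15/12) = 0.011095
q = r − ln(F/S)/T = 0.0430 − 0.011095 = 0.031905
q = 3.19%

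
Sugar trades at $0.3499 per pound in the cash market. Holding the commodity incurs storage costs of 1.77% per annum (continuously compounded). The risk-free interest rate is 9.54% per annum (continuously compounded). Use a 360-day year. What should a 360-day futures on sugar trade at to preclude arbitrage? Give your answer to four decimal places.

$0.3918 per pound

Net carry = r + u − y = 0.0954 + 0.0177 − 0.0000 = 0.1131
F = S·e^((r+u−y)T) = 0.3499 · e^(0.1131 × 360/360) = 0.3499 · e^0.113100
= 0.3499 × 1.119744 = $0.3918 per pound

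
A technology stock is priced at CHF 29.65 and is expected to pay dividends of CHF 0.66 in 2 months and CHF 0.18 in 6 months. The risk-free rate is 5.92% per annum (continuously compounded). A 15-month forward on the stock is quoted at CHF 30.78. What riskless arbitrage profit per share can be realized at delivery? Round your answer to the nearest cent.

CHF 0.26 per share

PV(dividends) I = 0.66·e^(−0.0592·2/12) + 0.18·e^(−0.0592·6/12) = 0.8283
Fair forward F* = (S − I)·e^(rT) = (29.65 − 0.8283)·e^0.074000 = 28.8217 × 1.076807 = 31.0354
Market CHF 30.78 < fair 31.0354: forward underpriced → reverse cash-and-carry (short the stock, invest proceeds at r, pay the dividends, go long the forward).
Profit at T = |F_mkt − F*| = |30.78 − 31.0354| = CHF 0.26 per share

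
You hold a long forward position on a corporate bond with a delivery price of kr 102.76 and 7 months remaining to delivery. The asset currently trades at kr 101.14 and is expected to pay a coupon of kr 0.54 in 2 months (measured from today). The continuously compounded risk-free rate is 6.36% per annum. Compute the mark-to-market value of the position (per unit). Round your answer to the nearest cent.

PV(remaining coupons) I = 0.54·e^(−0.0636·2/12) = 0.5343
Current forward F = (S − I)·e^(rT) = (101.14 − 0.5343)·e^(0.0636·7/12) = 100.6057 × 1.037797 = 104.4083
Value (long) = (F − K)·e^(−rT) = (104.4083 − 102.76) × 0.963580 = 1.5883
Value = kr 1.59

kr 1.59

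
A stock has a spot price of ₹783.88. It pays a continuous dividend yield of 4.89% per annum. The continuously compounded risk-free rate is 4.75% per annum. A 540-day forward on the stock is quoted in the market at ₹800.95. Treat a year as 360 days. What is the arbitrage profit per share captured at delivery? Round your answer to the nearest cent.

Fair forward: F* = S·e^(carry·T), with carry = (r − q) = 0.0475 − 0.0489 = -0.0014
F* = 783.88 · e^(-0.0014 × 540/360) = 783.88 · e^-0.002100 = 783.88 × 0.997902 = ₹782.2354
Market ₹800.95 > fair ₹782.2354: forward overpriced → cash-and-carry (buy spot, short the forward).
At maturity, profit = |F_mkt − F*| = |800.95 − 782.2354| = ₹18.71 per share

₹18.71 per share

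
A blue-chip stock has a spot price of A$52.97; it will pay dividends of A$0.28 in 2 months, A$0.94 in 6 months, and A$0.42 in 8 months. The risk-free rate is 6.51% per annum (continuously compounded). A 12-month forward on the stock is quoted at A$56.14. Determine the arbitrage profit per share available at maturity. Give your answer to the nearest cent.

A$1.30 per share

PV(dividends) I = 0.28·e^(−0.0651·2/12) + 0.94·e^(−0.0651·6/12) + 0.42·e^(−0.0651·8/12) = 1.5890
Fair forward F* = (S − I)·e^(rT) = (52.97 − 1.5890)·e^0.065100 = 51.3810 × 1.067266 = 54.8372
Market A$56.14 > fair 54.8372: forward overpriced → cash-and-carry (borrow at r, buy the stock and collect the dividends, short the forward).
Profit at T = |F_mkt − F*| = |56.14 − 54.8372| = A$1.30 per share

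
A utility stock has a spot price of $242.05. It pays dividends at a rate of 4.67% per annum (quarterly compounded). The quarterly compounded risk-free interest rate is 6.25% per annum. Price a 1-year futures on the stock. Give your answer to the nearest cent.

F = S · (1+r/4)^(4T) / (1+q/4)^(4T)
= 242.05 × 1.063980 / 1.047524 = 242.05 × 1.015709
F = $245.85

$245.85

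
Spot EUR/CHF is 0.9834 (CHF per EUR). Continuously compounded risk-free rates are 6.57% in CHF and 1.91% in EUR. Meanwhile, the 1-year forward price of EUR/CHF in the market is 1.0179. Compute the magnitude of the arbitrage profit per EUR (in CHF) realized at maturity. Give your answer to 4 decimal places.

0.0124 per EUR (in CHF)

Fair forward: F* = S·e^(carry·T), with carry = (r_CHF − r_EUR) = 0.0657 − 0.0191 = 0.0466
F* = 0.9834 · e^(0.0466 × 1) = 0.9834 · e^0.046600 = 0.9834 × 1.047703 = 1.0303
Market 1.0179 < fair 1.0303: forward underpriced → reverse cash-and-carry (short spot, go long the forward).
At maturity, profit = |F_mkt − F*| = |1.0179 − 1.0303| = 0.0124 per EUR (in CHF)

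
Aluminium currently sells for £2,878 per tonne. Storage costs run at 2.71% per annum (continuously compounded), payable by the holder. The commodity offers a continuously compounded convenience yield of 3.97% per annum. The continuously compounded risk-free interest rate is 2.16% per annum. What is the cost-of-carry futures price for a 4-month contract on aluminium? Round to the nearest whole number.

Net carry = r + u − y = 0.0216 + 0.0271 − 0.0397 = 0.0090
F = S·e^((r+u−y)T) = 2878 · e^(0.0090 × 4/12) = 2878 · e^0.003000
= 2878 × 1.003005 = £2,887 per tonne

£2,887 per tonne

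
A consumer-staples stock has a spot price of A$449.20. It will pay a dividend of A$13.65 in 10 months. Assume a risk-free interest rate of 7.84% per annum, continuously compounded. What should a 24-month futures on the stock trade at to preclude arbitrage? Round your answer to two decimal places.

PV(dividends) I = 13.65·e^(−0.0784·10/12)
I = 12.7867
F = (S − I)·e^(rT) = (449.20 − 12.7867) · e^(0.0784·24/12)
= 436.4133 · e^0.156800 = 436.4133 × 1.169762 = A$510.50

A$510.50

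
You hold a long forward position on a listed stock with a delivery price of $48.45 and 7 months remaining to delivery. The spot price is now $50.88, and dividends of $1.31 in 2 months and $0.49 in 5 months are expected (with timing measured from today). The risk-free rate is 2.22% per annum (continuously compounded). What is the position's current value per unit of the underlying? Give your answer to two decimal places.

$1.26

PV(remaining dividends) I = 1.31·e^(−0.0222·2/12) + 0.49·e^(−0.0222·5/12) = 1.7907
Current forward F = (S − I)·e^(rT) = (50.88 − 1.7907)·e^(0.0222·7/12) = 49.0893 × 1.013034 = 49.7291
Value (long) = (F − K)·e^(−rT) = (49.7291 − 48.45) × 0.987133 = 1.2626
Value = $1.26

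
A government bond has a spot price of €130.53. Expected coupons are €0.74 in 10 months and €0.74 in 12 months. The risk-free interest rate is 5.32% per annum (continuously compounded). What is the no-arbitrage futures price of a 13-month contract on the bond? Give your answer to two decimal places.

PV(coupons) I = 0.74·e^(−0.0532·10/12) + 0.74·e^(−0.0532·12/12)
I = 0.7079 + 0.7017 = 1.4096
F = (S − I)·e^(rT) = (130.53 − 1.4096) · e^(0.0532·13/12)
= 129.1204 · e^0.057633 = 129.1204 × 1.059326 = €136.78

€136.78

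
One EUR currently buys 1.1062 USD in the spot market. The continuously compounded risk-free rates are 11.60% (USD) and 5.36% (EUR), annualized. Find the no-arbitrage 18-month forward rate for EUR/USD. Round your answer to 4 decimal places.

F = S·e^((r_USD − r_EUR)T) = 1.1062 · e^((0.1160 − 0.0536) × 18/12)
= 1.1062 · e^0.093600 = 1.1062 × 1.098120
F = 1.2147 USD per EUR

1.2147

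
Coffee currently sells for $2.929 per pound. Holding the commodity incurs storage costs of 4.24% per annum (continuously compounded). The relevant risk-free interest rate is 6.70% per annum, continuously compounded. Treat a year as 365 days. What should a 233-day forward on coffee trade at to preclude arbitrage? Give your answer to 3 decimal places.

Net carry = r + u − y = 0.0670 + 0.0424 − 0.0000 = 0.1094
F = S·e^((r+u−y)T) = 2.929 · e^(0.1094 × 233/365) = 2.929 · e^0.069836
= 2.929 × 1.072332 = $3.141 per pound

$3.141 per pound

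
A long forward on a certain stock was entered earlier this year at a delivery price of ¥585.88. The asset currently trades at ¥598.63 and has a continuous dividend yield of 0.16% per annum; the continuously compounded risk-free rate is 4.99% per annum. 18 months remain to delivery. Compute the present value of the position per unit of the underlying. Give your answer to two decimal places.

¥53.57

Current fair forward for the remaining 18 months: F = S·e^((r − q)·T), (r − q) = 0.0499 − 0.0016 = 0.0483
F = 598.63 · e^(0.0483 × 18/12) = 598.63 × 1.075139 = 643.6105
Value of long forward = (F − K)·e^(−rT) = (643.6105 − 585.88) · e^(−0.0499·18/12)
= 57.7305 × 0.927883 = 53.57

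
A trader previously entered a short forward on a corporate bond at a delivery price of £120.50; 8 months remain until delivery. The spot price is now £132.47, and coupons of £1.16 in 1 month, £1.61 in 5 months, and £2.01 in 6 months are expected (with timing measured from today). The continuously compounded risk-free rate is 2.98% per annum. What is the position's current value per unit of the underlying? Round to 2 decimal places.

PV(remaining coupons) I = 1.16·e^(−0.0298·1/12) + 1.61·e^(−0.0298·5/12) + 2.01·e^(−0.0298·6/12) = 4.7275
Current forward F = (S − I)·e^(rT) = (132.47 − 4.7275)·e^(0.0298·8/12) = 127.7425 × 1.020065 = 130.3057
Value (long) = (F − K)·e^(−rT) = (130.3057 − 120.50) × 0.980329 = 9.6128
Short position value = −(long value) = -£9.61

-£9.61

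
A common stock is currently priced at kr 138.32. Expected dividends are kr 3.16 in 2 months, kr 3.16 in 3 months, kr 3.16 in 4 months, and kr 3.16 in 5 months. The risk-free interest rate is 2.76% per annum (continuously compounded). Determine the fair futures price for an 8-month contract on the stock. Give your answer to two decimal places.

PV(dividends) I = 3.16·e^(−0.0276·2/12) + 3.16·e^(−0.0276·3/12) + 3.16·e^(−0.0276·4/12) + 3.16·e^(−0.0276·5/12)
I = 3.1455 + 3.1383 + 3.1311 + 3.1239 = 12.5388
F = (S − I)·e^(rT) = (138.32 − 12.5388) · e^(0.0276·8/12)
= 125.7812 · e^0.018400 = 125.7812 × 1.018570 = kr 128.12

kr 128.12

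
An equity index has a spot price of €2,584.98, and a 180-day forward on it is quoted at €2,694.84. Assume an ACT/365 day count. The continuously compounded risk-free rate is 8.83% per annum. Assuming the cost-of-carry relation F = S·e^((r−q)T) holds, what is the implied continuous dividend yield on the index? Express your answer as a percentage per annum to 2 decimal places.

0.39%

From F = S·e^((r−q)T): (r − q) = ln(F/S)/T
ln(2694.84/2584.98) = ln(1.042499) = 0.041621
(r − q) = 0.041621 / (180/365) = 0.084398
q = r − ln(F/S)/T = 0.0883 − 0.084398 = 0.003902
q = 0.39%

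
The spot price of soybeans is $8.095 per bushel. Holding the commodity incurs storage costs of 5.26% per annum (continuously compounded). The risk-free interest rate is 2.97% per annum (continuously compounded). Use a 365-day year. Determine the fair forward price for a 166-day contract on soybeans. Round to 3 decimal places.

$8.404 per bushel

Net carry = r + u − y = 0.0297 + 0.0526 − 0.0000 = 0.0823
F = S·e^((r+u−y)T) = 8.095 · e^(0.0823 × 166/365) = 8.095 · e^0.037430
= 8.095 × 1.038139 = $8.404 per bushel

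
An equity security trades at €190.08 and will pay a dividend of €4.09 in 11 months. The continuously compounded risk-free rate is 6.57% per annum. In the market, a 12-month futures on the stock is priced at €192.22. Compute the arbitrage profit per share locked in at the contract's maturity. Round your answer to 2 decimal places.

€6.66 per share

PV(dividends) I = 4.09·e^(−0.0657·11/12) = 3.8510
Fair futures F* = (S − I)·e^(rT) = (190.08 − 3.8510)·e^0.065700 = 186.2290 × 1.067906 = 198.8751
Market €192.22 < fair 198.8751: forward underpriced → reverse cash-and-carry (short the stock, invest proceeds at r, pay the dividends, go long the forward).
Profit at T = |F_mkt − F*| = |192.22 − 198.8751| = €6.66 per share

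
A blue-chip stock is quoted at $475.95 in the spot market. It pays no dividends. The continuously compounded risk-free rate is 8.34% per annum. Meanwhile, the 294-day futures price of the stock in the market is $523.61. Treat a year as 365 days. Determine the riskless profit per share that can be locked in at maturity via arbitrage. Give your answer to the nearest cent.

$14.59 per share

Fair futures: F* = S·e^(carry·T), with carry = r = 0.0834
F* = 475.95 · e^(0.0834 × 294/365) = 475.95 · e^0.067177 = 475.95 × 1.069485 = $509.0214
Market $523.61 > fair $509.0214: forward overpriced → cash-and-carry (buy spot, short the forward).
At maturity, profit = |F_mkt − F*| = |523.61 − 509.0214| = $14.59 per share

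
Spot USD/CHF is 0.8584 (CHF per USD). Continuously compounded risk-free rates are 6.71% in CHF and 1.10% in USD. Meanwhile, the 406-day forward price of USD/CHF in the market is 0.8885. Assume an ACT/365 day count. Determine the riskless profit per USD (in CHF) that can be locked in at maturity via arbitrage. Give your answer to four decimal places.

Fair forward: F* = S·e^(carry·T), with carry = (r_CHF − r_USD) = 0.0671 − 0.0110 = 0.0561
F* = 0.8584 · e^(0.0561 × 406/365) = 0.8584 · e^0.062402 = 0.8584 × 1.064390 = 0.9137
Market 0.8885 < fair 0.9137: forward underpriced → reverse cash-and-carry (short spot, go long the forward).
At maturity, profit = |F_mkt − F*| = |0.8885 − 0.9137| = 0.0252 per USD (in CHF)

0.0252 per USD (in CHF)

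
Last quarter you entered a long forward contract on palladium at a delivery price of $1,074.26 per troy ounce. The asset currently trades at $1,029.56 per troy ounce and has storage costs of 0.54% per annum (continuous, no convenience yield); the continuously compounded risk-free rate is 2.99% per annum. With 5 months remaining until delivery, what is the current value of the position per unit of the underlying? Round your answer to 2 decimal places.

Current fair forward for the remaining 5 months: F = S·e^((r + u)·T), (r + u) = 0.0299 + 0.0054 = 0.0353
F = 1029.56 · e^(0.0353 × 5/12) = 1029.56 × 1.01481703 = 1044.8150
Value of long forward = (F − K)·e^(−rT) = (1044.8150 − 1074.26) · e^(−0.0299·5/12)
= -29.4450 × 0.98761895 = -29.08

-$29.08 per troy ounce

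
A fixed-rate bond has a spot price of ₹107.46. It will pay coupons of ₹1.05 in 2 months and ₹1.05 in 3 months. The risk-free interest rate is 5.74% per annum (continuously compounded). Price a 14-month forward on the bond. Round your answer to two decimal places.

₹112.68

PV(coupons) I = 1.05·e^(−0.0574·2/12) + 1.05·e^(−0.0574·3/12)
I = 1.0400 + 1.0350 = 2.0750
F = (S − I)·e^(rT) = (107.46 − 2.0750) · e^(0.0574·14/12)
= 105.3850 · e^0.066967 = 105.3850 × 1.069260 = ₹112.68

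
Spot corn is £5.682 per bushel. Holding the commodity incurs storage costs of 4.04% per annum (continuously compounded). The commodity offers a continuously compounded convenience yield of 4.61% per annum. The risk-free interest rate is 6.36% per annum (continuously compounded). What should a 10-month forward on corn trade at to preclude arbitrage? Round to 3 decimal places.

Net carry = r + u − y = 0.0636 + 0.0404 − 0.0461 = 0.0579
F = S·e^((r+u−y)T) = 5.682 · e^(0.0579 × 10/12) = 5.682 · e^0.048250
= 5.682 × 1.049433 = £5.963 per bushel

£5.963 per bushel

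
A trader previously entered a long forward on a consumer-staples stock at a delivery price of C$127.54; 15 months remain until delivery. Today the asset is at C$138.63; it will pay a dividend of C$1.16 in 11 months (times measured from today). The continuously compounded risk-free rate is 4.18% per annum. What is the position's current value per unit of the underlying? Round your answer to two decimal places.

C$16.47

PV(remaining dividends) I = 1.16·e^(−0.0418·11/12) = 1.1164
Current forward F = (S − I)·e^(rT) = (138.63 − 1.1164)·e^(0.0418·15/12) = 137.5136 × 1.053639 = 144.8897
Value (long) = (F − K)·e^(−rT) = (144.8897 − 127.54) × 0.949092 = 16.4665
Value = C$16.47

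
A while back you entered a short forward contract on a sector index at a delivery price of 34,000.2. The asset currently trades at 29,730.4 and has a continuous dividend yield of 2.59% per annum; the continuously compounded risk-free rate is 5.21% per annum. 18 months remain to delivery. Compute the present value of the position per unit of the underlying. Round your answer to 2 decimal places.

Current fair forward for the remaining 18 months: F = S·e^((r − q)·T), (r − q) = 0.0521 − 0.0259 = 0.0262
F = 29730.4 · e^(0.0262 × 18/12) = 29730.4 × 1.04008246 = 30922.0676
Value of long forward = (F − K)·e^(−rT) = (30922.0676 − 34000.2) · e^(−0.0521·18/12)
= -3078.1324 × 0.92482569 = -2846.74
Short position value = −(long value) = 2846.74

2846.74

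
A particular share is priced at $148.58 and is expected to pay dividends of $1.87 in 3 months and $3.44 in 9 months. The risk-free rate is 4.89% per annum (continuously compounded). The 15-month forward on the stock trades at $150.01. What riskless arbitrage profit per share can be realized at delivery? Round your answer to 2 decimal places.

$2.45 per share

PV(dividends) I = 1.87·e^(−0.0489·3/12) + 3.44·e^(−0.0489·9/12) = 5.1634
Fair forward F* = (S − I)·e^(rT) = (148.58 − 5.1634)·e^0.061125 = 143.4166 × 1.063032 = 152.4564
Market $150.01 < fair 152.4564: forward underpriced → reverse cash-and-carry (short the stock, invest proceeds at r, pay the dividends, go long the forward).
Profit at T = |F_mkt − F*| = |150.01 − 152.4564| = $2.45 per share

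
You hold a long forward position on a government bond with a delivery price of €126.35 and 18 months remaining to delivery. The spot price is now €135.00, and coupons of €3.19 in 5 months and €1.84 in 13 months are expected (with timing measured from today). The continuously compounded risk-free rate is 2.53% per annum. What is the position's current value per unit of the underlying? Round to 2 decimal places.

PV(remaining coupons) I = 3.19·e^(−0.0253·5/12) + 1.84·e^(−0.0253·13/12) = 4.9468
Current forward F = (S − I)·e^(rT) = (135.00 − 4.9468)·e^(0.0253·18/12) = 130.0532 × 1.038679 = 135.0835
Value (long) = (F − K)·e^(−rT) = (135.0835 − 126.35) × 0.962761 = 8.4083
Value = €8.41

€8.41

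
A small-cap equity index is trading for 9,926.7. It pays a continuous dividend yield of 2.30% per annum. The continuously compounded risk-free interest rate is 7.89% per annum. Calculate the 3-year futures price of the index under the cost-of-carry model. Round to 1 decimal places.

F = S·e^((r − q)T) = 9926.7 · e^((0.0789 − 0.0230) × 3)
= 9926.7 · e^0.167700 = 9926.7 × 1.182582
F = 11,739.1

11,739.1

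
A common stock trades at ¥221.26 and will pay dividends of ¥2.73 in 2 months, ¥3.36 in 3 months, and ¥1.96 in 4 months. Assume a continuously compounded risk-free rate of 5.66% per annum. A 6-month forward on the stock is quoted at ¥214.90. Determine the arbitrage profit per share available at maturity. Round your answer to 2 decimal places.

¥4.54 per share

PV(dividends) I = 2.73·e^(−0.0566·2/12) + 3.36·e^(−0.0566·3/12) + 1.96·e^(−0.0566·4/12) = 7.9405
Fair forward F* = (S − I)·e^(rT) = (221.26 − 7.9405)·e^0.028300 = 213.3195 × 1.028704 = 219.4426
Market ¥214.90 < fair 219.4426: forward underpriced → reverse cash-and-carry (short the stock, invest proceeds at r, pay the dividends, go long the forward).
Profit at T = |F_mkt − F*| = |214.90 − 219.4426| = ¥4.54 per share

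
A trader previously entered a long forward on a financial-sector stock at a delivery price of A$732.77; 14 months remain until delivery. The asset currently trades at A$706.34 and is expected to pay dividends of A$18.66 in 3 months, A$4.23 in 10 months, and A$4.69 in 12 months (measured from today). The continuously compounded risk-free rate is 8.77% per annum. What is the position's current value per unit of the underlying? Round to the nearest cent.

PV(remaining dividends) I = 18.66·e^(−0.0877·3/12) + 4.23·e^(−0.0877·10/12) + 4.69·e^(−0.0877·12/12) = 26.4834
Current forward F = (S − I)·e^(rT) = (706.34 − 26.4834)·e^(0.0877·14/12) = 679.8566 × 1.107734 = 753.1003
Value (long) = (F − K)·e^(−rT) = (753.1003 − 732.77) × 0.902744 = 18.3531
Value = A$18.35

A$18.35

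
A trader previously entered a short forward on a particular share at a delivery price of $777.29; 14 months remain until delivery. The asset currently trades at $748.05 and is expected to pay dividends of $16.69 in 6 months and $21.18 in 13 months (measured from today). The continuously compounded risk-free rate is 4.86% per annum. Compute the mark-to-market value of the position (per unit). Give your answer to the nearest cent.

PV(remaining dividends) I = 16.69·e^(−0.0486·6/12) + 21.18·e^(−0.0486·13/12) = 36.3830
Current forward F = (S − I)·e^(rT) = (748.05 − 36.3830)·e^(0.0486·14/12) = 711.6670 × 1.058338 = 753.1842
Value (long) = (F − K)·e^(−rT) = (753.1842 − 777.29) × 0.944877 = -22.7770
Short position value = −(long value) = $22.78

$22.78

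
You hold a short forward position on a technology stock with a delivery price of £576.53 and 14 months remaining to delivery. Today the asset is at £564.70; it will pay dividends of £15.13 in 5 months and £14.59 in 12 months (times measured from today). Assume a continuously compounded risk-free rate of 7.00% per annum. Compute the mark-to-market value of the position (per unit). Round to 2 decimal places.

-£5.08

PV(remaining dividends) I = 15.13·e^(−0.0700·5/12) + 14.59·e^(−0.0700·12/12) = 28.2987
Current forward F = (S − I)·e^(rT) = (564.70 − 28.2987)·e^(0.0700·14/12) = 536.4013 × 1.085094 = 582.0458
Value (long) = (F − K)·e^(−rT) = (582.0458 − 576.53) × 0.921579 = 5.0832
Short position value = −(long value) = -£5.08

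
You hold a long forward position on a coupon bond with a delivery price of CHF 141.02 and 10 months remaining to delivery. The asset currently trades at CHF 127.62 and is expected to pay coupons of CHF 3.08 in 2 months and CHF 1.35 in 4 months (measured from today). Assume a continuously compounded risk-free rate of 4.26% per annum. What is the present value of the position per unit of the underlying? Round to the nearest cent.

-CHF 12.87

PV(remaining coupons) I = 3.08·e^(−0.0426·2/12) + 1.35·e^(−0.0426·4/12) = 4.3892
Current forward F = (S − I)·e^(rT) = (127.62 − 4.3892)·e^(0.0426·10/12) = 123.2308 × 1.036138 = 127.6841
Value (long) = (F − K)·e^(−rT) = (127.6841 − 141.02) × 0.965123 = -12.8708
Value = -CHF 12.87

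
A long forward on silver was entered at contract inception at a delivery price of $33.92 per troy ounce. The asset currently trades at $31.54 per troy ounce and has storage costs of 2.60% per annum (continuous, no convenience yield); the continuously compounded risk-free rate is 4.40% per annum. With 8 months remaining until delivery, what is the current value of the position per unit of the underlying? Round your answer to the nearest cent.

-$0.85 per troy ounce

Current fair forward for the remaining 8 months: F = S·e^((r + u)·T), (r + u) = 0.0440 + 0.0260 = 0.0700
F = 31.54 · e^(0.0700 × 8/12) = 31.54 × 1.047773 = 33.0468
Value of long forward = (F − K)·e^(−rT) = (33.0468 − 33.92) · e^(−0.0440·8/12)
= -0.8732 × 0.971093 = -0.85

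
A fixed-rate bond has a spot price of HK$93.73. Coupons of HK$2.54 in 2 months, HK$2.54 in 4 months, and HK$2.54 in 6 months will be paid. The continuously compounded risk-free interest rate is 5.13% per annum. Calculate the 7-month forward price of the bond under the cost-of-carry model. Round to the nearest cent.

PV(coupons) I = 2.54·e^(−0.0513·2/12) + 2.54·e^(−0.0513·4/12) + 2.54·e^(−0.0513·6/12)
I = 2.5184 + 2.4969 + 2.4757 = 7.4910
F = (S − I)·e^(rT) = (93.73 − 7.4910) · e^(0.0513·7/12)
= 86.2390 · e^0.029925 = 86.2390 × 1.030377 = HK$88.86

HK$88.86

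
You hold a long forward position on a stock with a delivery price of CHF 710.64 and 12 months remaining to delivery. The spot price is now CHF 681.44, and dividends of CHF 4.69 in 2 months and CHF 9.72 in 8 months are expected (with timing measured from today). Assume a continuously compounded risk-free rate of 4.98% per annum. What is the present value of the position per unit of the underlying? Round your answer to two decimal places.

-CHF 8.73

PV(remaining dividends) I = 4.69·e^(−0.0498·2/12) + 9.72·e^(−0.0498·8/12) = 14.0538
Current forward F = (S − I)·e^(rT) = (681.44 − 14.0538)·e^(0.0498·12/12) = 667.3862 × 1.051061 = 701.4636
Value (long) = (F − K)·e^(−rT) = (701.4636 − 710.64) × 0.951420 = -8.7306
Value = -CHF 8.73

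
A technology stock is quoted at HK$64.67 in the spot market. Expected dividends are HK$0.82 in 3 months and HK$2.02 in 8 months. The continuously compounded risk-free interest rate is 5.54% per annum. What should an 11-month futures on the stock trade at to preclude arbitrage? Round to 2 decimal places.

HK$65.14

PV(dividends) I = 0.82·e^(−0.0554·3/12) + 2.02·e^(−0.0554·8/12)
I = 0.8087 + 1.9468 = 2.7555
F = (S − I)·e^(rT) = (64.67 − 2.7555) · e^(0.0554·11/12)
= 61.9145 · e^0.050783 = 61.9145 × 1.052095 = HK$65.14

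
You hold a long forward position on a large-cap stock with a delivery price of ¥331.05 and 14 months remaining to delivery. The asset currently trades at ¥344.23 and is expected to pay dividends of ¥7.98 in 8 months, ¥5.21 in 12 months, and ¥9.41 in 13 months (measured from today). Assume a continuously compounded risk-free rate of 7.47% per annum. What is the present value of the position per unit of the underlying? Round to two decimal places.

PV(remaining dividends) I = 7.98·e^(−0.0747·8/12) + 5.21·e^(−0.0747·12/12) + 9.41·e^(−0.0747·13/12) = 21.1058
Current forward F = (S − I)·e^(rT) = (344.23 − 21.1058)·e^(0.0747·14/12) = 323.1242 × 1.091060 = 352.5479
Value (long) = (F − K)·e^(−rT) = (352.5479 − 331.05) × 0.916540 = 19.7037
Value = ¥19.70

¥19.70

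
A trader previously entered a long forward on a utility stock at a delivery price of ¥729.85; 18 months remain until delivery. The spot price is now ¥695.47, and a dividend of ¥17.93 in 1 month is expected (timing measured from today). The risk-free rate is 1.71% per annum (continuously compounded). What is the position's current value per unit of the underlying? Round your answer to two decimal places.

-¥33.80

PV(remaining dividends) I = 17.93·e^(−0.0171·1/12) = 17.9045
Current forward F = (S − I)·e^(rT) = (695.47 − 17.9045)·e^(0.0171·18/12) = 677.5655 × 1.025982 = 695.1700
Value (long) = (F − K)·e^(−rT) = (695.1700 − 729.85) × 0.974676 = -33.8018
Value = -¥33.80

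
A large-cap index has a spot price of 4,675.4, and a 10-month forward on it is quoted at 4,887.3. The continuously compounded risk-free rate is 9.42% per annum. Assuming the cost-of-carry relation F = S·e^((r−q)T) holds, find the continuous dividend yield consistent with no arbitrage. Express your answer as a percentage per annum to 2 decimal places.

From F = S·e^((r−q)T): (r − q) = ln(F/S)/T
ln(4887.3/4675.4) = ln(1.045322) = 0.044325
(r − q) = 0.044325 / (10/12) = 0.053190
q = r − ln(F/S)/T = 0.0942 − 0.053190 = 0.041010
q = 4.10%

4.10%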